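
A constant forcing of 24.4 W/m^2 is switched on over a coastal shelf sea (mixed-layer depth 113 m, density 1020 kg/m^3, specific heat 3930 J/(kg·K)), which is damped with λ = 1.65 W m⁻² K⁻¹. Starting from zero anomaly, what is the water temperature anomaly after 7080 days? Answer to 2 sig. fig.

13 K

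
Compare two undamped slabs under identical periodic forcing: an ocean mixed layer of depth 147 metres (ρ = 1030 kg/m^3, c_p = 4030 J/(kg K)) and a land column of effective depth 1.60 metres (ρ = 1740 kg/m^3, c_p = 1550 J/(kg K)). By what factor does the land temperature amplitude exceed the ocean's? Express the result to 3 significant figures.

C_ocean = 1030 × 4030 × 147 = 6.10×10^8 J/(m²·K).
C_land = 1740 × 1550 × 1.60 = 4.32×10^6 J/(m²·K).
Undamped amplitude ∝ 1/C, so A_land/A_ocean = C_ocean/C_land = 141.

141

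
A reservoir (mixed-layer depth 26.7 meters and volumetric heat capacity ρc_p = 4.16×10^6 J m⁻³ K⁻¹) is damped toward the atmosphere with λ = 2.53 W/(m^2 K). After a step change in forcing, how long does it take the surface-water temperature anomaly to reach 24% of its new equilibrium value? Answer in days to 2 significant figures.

Areal heat capacity C = ρc_p × D = 4.16×10^6 × 26.7 = 1.11×10^8 J m⁻² K⁻¹.
τ = C / λ = 1.11×10^8 / 2.53 = 4.39×10^7 s.
Fraction reached: 1 − e^(−t/τ) = 0.24 ⇒ t = −τ ln(1 − 0.24) = τ × 0.274.
t = 1.20×10^7 s = 139 days.

140 days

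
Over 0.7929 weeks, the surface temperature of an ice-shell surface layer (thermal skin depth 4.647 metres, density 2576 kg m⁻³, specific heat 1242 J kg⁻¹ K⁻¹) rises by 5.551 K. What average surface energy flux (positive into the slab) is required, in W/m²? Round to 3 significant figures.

172

Areal heat capacity C = ρ c_p D = 2576 × 1242 × 4.647 = 1.49×10^7 J m⁻² K⁻¹.
Required heat per unit area: Q = C ΔT = 1.49×10^7 × 5.551 = 8.25×10^7 J/m².
Flux F = Q / Δt = 8.25×10^7 / 4.80×10^5 s = 172 W/m².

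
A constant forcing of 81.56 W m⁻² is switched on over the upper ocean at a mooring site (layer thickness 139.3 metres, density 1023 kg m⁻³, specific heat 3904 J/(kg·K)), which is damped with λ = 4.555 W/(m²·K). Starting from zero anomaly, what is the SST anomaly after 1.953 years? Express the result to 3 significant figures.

Areal heat capacity C = ρ c_p D = 1023 × 3904 × 139.3 = 5.56×10^8 J m⁻² K⁻¹.
τ = C / λ = 5.56×10^8 / 4.555 = 1.22×10^8 s.
Equilibrium anomaly ΔT_eq = F / λ = 81.56 / 4.555 = 17.9 K.
t = 1.953 years = 6.16×10^7 s, so t/τ = 0.505.
ΔT(t) = ΔT_eq (1 − e^(−t/τ)) = 17.9 × (1 − e^−0.505) = 7.10 K.

7.10 K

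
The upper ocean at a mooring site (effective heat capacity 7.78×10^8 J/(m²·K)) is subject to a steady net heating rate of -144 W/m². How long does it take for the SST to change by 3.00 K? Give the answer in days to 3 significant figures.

188 days

Areal heat capacity C = 7.78×10^8 J/(m²·K) (given).
Time required: Δt = C ΔT / F = 7.78×10^8 × -3.00 / -144 = 1.62×10^7 s.
In days: 1.62×10^7 s / (86400 s/day) = 188 days.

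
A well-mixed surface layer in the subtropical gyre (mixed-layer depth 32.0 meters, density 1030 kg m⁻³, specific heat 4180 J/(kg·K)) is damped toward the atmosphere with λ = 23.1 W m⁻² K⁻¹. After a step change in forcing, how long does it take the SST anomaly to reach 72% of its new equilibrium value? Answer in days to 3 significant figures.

87.9 days

Areal heat capacity C = ρ c_p D = 1030 × 4180 × 32.0 = 1.38×10^8 J/(m^2 K).
τ = C / λ = 1.38×10^8 / 23.1 = 5.96×10^6 s.
Fraction reached: 1 − e^(−t/τ) = 0.72 ⇒ t = −τ ln(1 − 0.72) = τ × 1.27.
t = 7.59×10^6 s = 87.9 days.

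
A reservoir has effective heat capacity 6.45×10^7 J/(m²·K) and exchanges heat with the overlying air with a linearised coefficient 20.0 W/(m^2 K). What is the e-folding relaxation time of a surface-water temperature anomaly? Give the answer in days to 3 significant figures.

37.3 days

Areal heat capacity C = 6.45×10^7 J/(m²·K) (given).
Relaxation time τ = C / λ = 6.45×10^7 / 20.0 = 3.22×10^6 s.
In days: 3.22×10^6 s / (86400 s/day) = 37.3 days.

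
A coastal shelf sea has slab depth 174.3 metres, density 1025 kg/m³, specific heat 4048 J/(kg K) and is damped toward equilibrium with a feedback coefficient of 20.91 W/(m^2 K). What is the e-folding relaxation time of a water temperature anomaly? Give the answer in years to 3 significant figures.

1.10 years

Areal heat capacity C = ρ c_p D = 1025 × 4048 × 174.3 = 7.23×10^8 J/(m^2 K).
Relaxation time τ = C / λ = 7.23×10^8 / 20.91 = 3.46×10^7 s.
In years: 3.46×10^7 s / (3.156×10^7 s/year) = 1.10 years.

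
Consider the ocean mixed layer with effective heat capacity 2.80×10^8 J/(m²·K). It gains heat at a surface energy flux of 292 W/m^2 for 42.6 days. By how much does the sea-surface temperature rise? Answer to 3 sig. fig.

3.84 K

Areal heat capacity C = 2.80×10^8 J/(m²·K) (given).
Net heat input Q = F Δt = 292 × (42.6 days × 86400 s/day) = 1.07×10^9 J/m².
ΔT = Q / C = 1.07×10^9 / 2.80×10^8 = 3.84 K.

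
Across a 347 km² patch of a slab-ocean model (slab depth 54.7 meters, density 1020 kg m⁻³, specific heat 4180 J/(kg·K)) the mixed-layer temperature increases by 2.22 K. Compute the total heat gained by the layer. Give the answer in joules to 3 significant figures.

1.80×10^17 J

Areal heat capacity C = ρ c_p D = 1020 × 4180 × 54.7 = 2.33×10^8 J/(m²·K).
Heat per unit area: q = C ΔT = 2.33×10^8 × 2.22 = 5.18×10^8 J/m².
Total heat: Q = q × A = 5.18×10^8 × (347 × 10⁶ m²) = 1.80×10^17 J.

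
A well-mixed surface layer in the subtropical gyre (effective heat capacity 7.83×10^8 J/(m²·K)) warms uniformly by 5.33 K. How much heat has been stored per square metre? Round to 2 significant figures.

4.2×10^9

Areal heat capacity C = 7.83×10^8 J/(m²·K) (given).
ΔQ = C ΔT = 7.83×10^8 × 5.33 = 4.17×10^9 J/m².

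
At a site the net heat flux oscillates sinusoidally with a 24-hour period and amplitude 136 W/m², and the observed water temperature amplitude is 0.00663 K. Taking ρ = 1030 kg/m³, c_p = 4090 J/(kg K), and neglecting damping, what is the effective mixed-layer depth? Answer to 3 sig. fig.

67.0 m

ω = 2π / 86400 s = 7.27×10^-5 s⁻¹.
Required C = F₀ / (A ω) = 136 / (0.00663 × 7.27×10^-5) = 2.82×10^8 J/(m²·K).
D = C / (ρ c_p) = 2.82×10^8 / (1030 × 4090) = 67.0 m.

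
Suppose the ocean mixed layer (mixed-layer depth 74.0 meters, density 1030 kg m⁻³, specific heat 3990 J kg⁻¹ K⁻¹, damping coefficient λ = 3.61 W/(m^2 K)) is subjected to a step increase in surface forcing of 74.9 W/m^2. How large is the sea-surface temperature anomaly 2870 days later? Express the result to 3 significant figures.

19.7 K

Areal heat capacity C = ρ c_p D = 1030 × 3990 × 74.0 = 3.04×10^8 J m⁻² K⁻¹.
τ = C / λ = 3.04×10^8 / 3.61 = 8.42×10^7 s.
Equilibrium anomaly ΔT_eq = F / λ = 74.9 / 3.61 = 20.7 K.
t = 2870 days = 2.48×10^8 s, so t/τ = 2.94.
ΔT(t) = ΔT_eq (1 − e^(−t/τ)) = 20.7 × (1 − e^−2.94) = 19.7 K.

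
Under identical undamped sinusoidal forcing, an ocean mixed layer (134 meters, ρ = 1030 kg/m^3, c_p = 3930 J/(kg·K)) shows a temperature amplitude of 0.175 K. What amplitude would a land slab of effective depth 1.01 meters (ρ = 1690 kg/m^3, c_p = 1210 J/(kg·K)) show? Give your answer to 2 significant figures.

46 K

C_ocean = 5.42×10^8 J/(m²·K); C_land = 2.07×10^6 J/(m²·K).
A ∝ 1/C ⇒ A_land = A_ocean × C_ocean/C_land = 0.175 × 263 = 46.0 K.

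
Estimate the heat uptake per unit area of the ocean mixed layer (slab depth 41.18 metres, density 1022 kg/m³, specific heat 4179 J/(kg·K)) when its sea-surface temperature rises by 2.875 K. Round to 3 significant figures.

5.06×10^8

Areal heat capacity C = ρ c_p D = 1022 × 4179 × 41.18 = 1.76×10^8 J/(m^2 K).
ΔQ = C ΔT = 1.76×10^8 × 2.875 = 5.06×10^8 J/m².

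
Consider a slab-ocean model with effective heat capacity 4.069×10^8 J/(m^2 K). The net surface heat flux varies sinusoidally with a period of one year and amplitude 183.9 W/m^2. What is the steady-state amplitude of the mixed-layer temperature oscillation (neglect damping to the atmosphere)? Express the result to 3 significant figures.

2.27 K

Areal heat capacity C = 4.069×10^8 J/(m^2 K) (given).
Angular frequency ω = 2π / T = 2π / 3.15×10^7 s = 1.99×10^-7 s⁻¹.
Cω = 4.07×10^8 × 1.99×10^-7 = 81.1 W/(m²·K).
Amplitude A = F₀ / (Cω) = 183.9 / 81.1 = 2.27 K.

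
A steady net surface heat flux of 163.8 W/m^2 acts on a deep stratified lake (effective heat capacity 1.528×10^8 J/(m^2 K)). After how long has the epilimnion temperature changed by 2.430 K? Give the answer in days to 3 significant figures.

Areal heat capacity C = 1.528×10^8 J/(m^2 K) (given).
Time required: Δt = C ΔT / F = 1.53×10^8 × 2.430 / 163.8 = 2.27×10^6 s.
In days: 2.27×10^6 s / (86400 s/day) = 26.2 days.

26.2 days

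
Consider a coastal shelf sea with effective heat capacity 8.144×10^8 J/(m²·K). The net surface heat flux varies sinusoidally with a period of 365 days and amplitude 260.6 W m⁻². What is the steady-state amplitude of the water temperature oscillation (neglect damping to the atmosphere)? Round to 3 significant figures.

1.61 K

Areal heat capacity C = 8.144×10^8 J/(m²·K) (given).
Angular frequency ω = 2π / T = 2π / 3.15×10^7 s = 1.99×10^-7 s⁻¹.
Cω = 8.14×10^8 × 1.99×10^-7 = 162 W/(m²·K).
Amplitude A = F₀ / (Cω) = 260.6 / 162 = 1.61 K.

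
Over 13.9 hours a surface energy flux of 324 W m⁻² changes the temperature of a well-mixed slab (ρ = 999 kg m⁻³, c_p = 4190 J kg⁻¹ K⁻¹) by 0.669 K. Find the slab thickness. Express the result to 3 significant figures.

Heat input Q = F Δt = 324 × 50000 s = 1.62×10^7 J/m².
Required areal heat capacity C = Q / ΔT = 2.42×10^7 J/(m²·K).
Depth D = C / (ρ c_p) = 2.42×10^7 / (999 × 4190) = 5.79 m.

5.79 m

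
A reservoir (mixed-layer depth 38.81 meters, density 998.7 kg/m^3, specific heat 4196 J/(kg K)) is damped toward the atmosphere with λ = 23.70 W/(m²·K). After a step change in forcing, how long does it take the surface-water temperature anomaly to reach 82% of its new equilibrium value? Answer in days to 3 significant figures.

136 days

Areal heat capacity C = ρ c_p D = 998.7 × 4196 × 38.81 = 1.63×10^8 J/(m²·K).
τ = C / λ = 1.63×10^8 / 23.70 = 6.86×10^6 s.
Fraction reached: 1 − e^(−t/τ) = 0.82 ⇒ t = −τ ln(1 − 0.82) = τ × 1.71.
t = 1.18×10^7 s = 136 days.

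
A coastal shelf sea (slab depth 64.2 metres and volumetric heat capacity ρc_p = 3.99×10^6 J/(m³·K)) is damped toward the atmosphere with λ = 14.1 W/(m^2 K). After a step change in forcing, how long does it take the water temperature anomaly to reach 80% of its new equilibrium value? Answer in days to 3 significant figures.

Areal heat capacity C = ρc_p × D = 3.99×10^6 × 64.2 = 2.56×10^8 J/(m²·K).
τ = C / λ = 2.56×10^8 / 14.1 = 1.82×10^7 s.
Fraction reached: 1 − e^(−t/τ) = 0.80 ⇒ t = −τ ln(1 − 0.80) = τ × 1.61.
t = 2.92×10^7 s = 338 days.

338 days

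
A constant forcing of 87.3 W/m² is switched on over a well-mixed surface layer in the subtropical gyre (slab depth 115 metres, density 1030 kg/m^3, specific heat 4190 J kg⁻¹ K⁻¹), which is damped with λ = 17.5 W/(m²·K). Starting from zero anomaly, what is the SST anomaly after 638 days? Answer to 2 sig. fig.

4.3 K

Areal heat capacity C = ρ c_p D = 1030 × 4190 × 115 = 4.96×10^8 J m⁻² K⁻¹.
τ = C / λ = 4.96×10^8 / 17.5 = 2.84×10^7 s.
Equilibrium anomaly ΔT_eq = F / λ = 87.3 / 17.5 = 4.99 K.
t = 638 days = 5.51×10^7 s, so t/τ = 1.94.
ΔT(t) = ΔT_eq (1 − e^(−t/τ)) = 4.99 × (1 − e^−1.94) = 4.27 K.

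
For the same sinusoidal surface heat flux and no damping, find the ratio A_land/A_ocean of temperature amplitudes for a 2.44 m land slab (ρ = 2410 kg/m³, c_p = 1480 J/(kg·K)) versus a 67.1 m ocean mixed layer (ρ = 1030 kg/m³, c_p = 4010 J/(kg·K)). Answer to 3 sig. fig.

C_ocean = 1030 × 4010 × 67.1 = 2.77×10^8 J/(m²·K).
C_land = 2410 × 1480 × 2.44 = 8.70×10^6 J/(m²·K).
Undamped amplitude ∝ 1/C, so A_land/A_ocean = C_ocean/C_land = 31.8.

31.8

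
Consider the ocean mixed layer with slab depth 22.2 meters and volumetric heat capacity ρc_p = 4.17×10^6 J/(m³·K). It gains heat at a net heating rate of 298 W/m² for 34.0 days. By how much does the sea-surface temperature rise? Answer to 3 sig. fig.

9.46 K

Areal heat capacity C = ρc_p × D = 4.17×10^6 × 22.2 = 9.26×10^7 J/(m^2 K).
Net heat input Q = F Δt = 298 × (34.0 days × 86400 s/day) = 8.75×10^8 J/m².
ΔT = Q / C = 8.75×10^8 / 9.26×10^7 = 9.46 K.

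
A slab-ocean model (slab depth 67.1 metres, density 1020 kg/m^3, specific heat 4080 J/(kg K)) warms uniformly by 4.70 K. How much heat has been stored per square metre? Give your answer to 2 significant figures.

1.3×10^9

Areal heat capacity C = ρ c_p D = 1020 × 4080 × 67.1 = 2.79×10^8 J/(m^2 K).
ΔQ = C ΔT = 2.79×10^8 × 4.70 = 1.31×10^9 J/m².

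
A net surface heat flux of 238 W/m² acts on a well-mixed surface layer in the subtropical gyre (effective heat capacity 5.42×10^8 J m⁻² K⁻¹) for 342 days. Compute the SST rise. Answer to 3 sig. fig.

Areal heat capacity C = 5.42×10^8 J m⁻² K⁻¹ (given).
Net heat input Q = F Δt = 238 × (342 days × 86400 s/day) = 7.03×10^9 J/m².
ΔT = Q / C = 7.03×10^9 / 5.42×10^8 = 13.0 K.

13.0 K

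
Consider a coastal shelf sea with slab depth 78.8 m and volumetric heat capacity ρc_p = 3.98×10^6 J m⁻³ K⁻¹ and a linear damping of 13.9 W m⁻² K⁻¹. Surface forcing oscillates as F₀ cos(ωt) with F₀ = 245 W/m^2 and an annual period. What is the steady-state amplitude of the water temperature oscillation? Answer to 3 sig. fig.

Areal heat capacity C = ρc_p × D = 3.98×10^6 × 78.8 = 3.14×10^8 J/(m²·K).
Angular frequency ω = 2π / T = 2π / 3.15×10^7 s = 1.99×10^-7 s⁻¹.
√((Cω)² + λ²) = √((62.5)² + 13.9²) = 64.0 W/(m²·K).
Amplitude A = F₀ / √((Cω)²+λ²) = 245 / 64.0 = 3.83 K.

3.83 K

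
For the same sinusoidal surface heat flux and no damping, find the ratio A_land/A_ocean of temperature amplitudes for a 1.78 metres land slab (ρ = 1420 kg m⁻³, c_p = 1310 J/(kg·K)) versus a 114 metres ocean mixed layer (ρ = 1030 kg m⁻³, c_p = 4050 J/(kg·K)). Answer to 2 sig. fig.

140

C_ocean = 1030 × 4050 × 114 = 4.76×10^8 J/(m²·K).
C_land = 1420 × 1310 × 1.78 = 3.31×10^6 J/(m²·K).
Undamped amplitude ∝ 1/C, so A_land/A_ocean = C_ocean/C_land = 144.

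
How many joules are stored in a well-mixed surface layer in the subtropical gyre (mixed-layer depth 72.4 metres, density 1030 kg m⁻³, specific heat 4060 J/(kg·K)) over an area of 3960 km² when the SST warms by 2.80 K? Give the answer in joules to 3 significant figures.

3.36×10^18 J

Areal heat capacity C = ρ c_p D = 1030 × 4060 × 72.4 = 3.03×10^8 J m⁻² K⁻¹.
Heat per unit area: q = C ΔT = 3.03×10^8 × 2.80 = 8.48×10^8 J/m².
Total heat: Q = q × A = 8.48×10^8 × (3960 × 10⁶ m²) = 3.36×10^18 J.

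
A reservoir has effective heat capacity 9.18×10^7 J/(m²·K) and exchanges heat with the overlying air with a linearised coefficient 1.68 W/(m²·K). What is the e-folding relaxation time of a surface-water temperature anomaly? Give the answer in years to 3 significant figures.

1.73 years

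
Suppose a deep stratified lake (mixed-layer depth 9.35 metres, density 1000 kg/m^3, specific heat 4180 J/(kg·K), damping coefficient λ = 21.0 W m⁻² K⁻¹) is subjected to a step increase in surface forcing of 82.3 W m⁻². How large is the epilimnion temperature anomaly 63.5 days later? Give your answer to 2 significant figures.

Areal heat capacity C = ρ c_p D = 1000 × 4180 × 9.35 = 3.91×10^7 J/(m^2 K).
τ = C / λ = 3.91×10^7 / 21.0 = 1.86×10^6 s.
Equilibrium anomaly ΔT_eq = F / λ = 82.3 / 21.0 = 3.92 K.
t = 63.5 days = 5.49×10^6 s, so t/τ = 2.95.
ΔT(t) = ΔT_eq (1 − e^(−t/τ)) = 3.92 × (1 − e^−2.95) = 3.71 K.

3.7 K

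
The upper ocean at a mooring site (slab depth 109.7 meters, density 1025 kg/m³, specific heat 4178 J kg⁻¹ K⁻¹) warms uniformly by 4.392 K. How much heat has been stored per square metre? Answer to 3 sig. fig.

2.06×10^9

Areal heat capacity C = ρ c_p D = 1025 × 4178 × 109.7 = 4.70×10^8 J/(m²·K).
ΔQ = C ΔT = 4.70×10^8 × 4.392 = 2.06×10^9 J/m².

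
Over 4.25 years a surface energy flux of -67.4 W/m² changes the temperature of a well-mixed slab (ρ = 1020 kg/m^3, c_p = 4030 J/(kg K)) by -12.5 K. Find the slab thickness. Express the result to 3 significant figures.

176 m

Heat input Q = F Δt = -67.4 × 1.34×10^8 s = -9.04×10^9 J/m².
Required areal heat capacity C = Q / ΔT = 7.23×10^8 J/(m²·K).
Depth D = C / (ρ c_p) = 7.23×10^8 / (1020 × 4030) = 176 m.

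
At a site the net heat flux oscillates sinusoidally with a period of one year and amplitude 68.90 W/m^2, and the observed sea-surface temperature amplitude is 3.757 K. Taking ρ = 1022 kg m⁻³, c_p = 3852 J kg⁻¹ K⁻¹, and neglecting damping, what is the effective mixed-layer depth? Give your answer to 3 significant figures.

ω = 2π / 3.15×10^7 s = 1.99×10^-7 s⁻¹.
Required C = F₀ / (A ω) = 68.90 / (3.757 × 1.99×10^-7) = 9.20×10^7 J/(m²·K).
D = C / (ρ c_p) = 9.20×10^7 / (1022 × 3852) = 23.4 m.

23.4 m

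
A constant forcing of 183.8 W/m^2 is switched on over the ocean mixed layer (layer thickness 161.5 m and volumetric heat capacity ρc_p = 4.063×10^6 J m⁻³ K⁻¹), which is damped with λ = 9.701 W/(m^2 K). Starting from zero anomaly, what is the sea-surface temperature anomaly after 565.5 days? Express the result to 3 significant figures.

9.75 K

Areal heat capacity C = ρc_p × D = 4.063×10^6 × 161.5 = 6.56×10^8 J m⁻² K⁻¹.
τ = C / λ = 6.56×10^8 / 9.701 = 6.76×10^7 s.
Equilibrium anomaly ΔT_eq = F / λ = 183.8 / 9.701 = 18.9 K.
t = 565.5 days = 4.89×10^7 s, so t/τ = 0.722.
ΔT(t) = ΔT_eq (1 − e^(−t/τ)) = 18.9 × (1 − e^−0.722) = 9.75 K.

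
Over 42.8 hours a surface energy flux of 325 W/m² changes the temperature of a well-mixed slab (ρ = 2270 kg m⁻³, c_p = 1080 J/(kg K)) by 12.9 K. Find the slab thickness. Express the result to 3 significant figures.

Heat input Q = F Δt = 325 × 1.54×10^5 s = 5.01×10^7 J/m².
Required areal heat capacity C = Q / ΔT = 3.88×10^6 J/(m²·K).
Depth D = C / (ρ c_p) = 3.88×10^6 / (2270 × 1080) = 1.58 m.

1.58 m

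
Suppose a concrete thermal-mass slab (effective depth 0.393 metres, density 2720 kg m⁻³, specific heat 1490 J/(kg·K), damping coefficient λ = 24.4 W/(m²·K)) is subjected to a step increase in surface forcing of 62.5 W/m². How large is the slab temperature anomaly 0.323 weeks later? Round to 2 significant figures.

2.4 K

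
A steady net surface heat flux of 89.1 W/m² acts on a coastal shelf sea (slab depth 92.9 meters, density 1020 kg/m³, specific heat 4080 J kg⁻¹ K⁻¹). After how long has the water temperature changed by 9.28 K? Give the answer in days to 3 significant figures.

466 days

Areal heat capacity C = ρ c_p D = 1020 × 4080 × 92.9 = 3.87×10^8 J/(m^2 K).
Time required: Δt = C ΔT / F = 3.87×10^8 × 9.28 / 89.1 = 4.03×10^7 s.
In days: 4.03×10^7 s / (86400 s/day) = 466 days.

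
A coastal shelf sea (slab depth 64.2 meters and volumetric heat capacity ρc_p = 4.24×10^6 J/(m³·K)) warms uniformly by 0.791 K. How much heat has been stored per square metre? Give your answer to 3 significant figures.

Areal heat capacity C = ρc_p × D = 4.24×10^6 × 64.2 = 2.72×10^8 J/(m^2 K).
ΔQ = C ΔT = 2.72×10^8 × 0.791 = 2.15×10^8 J/m².

2.15×10^8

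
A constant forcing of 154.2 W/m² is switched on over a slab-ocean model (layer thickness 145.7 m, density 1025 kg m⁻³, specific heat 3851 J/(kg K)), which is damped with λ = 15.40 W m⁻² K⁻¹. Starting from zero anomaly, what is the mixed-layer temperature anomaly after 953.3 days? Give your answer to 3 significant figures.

8.91 K

Areal heat capacity C = ρ c_p D = 1025 × 3851 × 145.7 = 5.75×10^8 J m⁻² K⁻¹.
τ = C / λ = 5.75×10^8 / 15.40 = 3.73×10^7 s.
Equilibrium anomaly ΔT_eq = F / λ = 154.2 / 15.40 = 10.0 K.
t = 953.3 days = 8.24×10^7 s, so t/τ = 2.21.
ΔT(t) = ΔT_eq (1 − e^(−t/τ)) = 10.0 × (1 − e^−2.21) = 8.91 K.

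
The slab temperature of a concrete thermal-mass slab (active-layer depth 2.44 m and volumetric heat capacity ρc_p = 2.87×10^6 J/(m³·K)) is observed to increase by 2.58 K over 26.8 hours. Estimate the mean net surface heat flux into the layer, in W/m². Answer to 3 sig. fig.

187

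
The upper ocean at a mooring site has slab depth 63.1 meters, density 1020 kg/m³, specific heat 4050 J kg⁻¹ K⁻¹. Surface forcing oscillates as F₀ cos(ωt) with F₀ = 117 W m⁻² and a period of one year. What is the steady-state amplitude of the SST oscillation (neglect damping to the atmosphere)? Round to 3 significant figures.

Areal heat capacity C = ρ c_p D = 1020 × 4050 × 63.1 = 2.61×10^8 J m⁻² K⁻¹.
Angular frequency ω = 2π / T = 2π / 3.15×10^7 s = 1.99×10^-7 s⁻¹.
Cω = 2.61×10^8 × 1.99×10^-7 = 51.9 W/(m²·K).
Amplitude A = F₀ / (Cω) = 117 / 51.9 = 2.25 K.

2.25 K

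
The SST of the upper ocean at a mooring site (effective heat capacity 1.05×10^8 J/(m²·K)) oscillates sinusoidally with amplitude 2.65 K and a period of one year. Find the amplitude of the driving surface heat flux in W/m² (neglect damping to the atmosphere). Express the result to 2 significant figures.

55

Areal heat capacity C = 1.05×10^8 J/(m²·K) (given).
ω = 2π / 3.15×10^7 s = 1.99×10^-7 s⁻¹.
Cω = 1.05×10^8 × 1.99×10^-7 = 20.9 W/(m²·K).
F₀ = A × Cω = 2.65 × 20.9 = 55.4 W/m².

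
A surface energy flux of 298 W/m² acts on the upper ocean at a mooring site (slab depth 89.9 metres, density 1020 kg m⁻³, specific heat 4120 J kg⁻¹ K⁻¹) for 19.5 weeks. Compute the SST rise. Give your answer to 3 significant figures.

Areal heat capacity C = ρ c_p D = 1020 × 4120 × 89.9 = 3.78×10^8 J/(m^2 K).
Net heat input Q = F Δt = 298 × (19.5 weeks × 6.048×10^5 s/week) = 3.51×10^9 J/m².
ΔT = Q / C = 3.51×10^9 / 3.78×10^8 = 9.30 K.

9.30 K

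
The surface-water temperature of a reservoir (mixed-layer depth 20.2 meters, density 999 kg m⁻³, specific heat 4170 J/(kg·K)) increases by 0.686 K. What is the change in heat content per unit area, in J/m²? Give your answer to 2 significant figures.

Areal heat capacity C = ρ c_p D = 999 × 4170 × 20.2 = 8.41×10^7 J m⁻² K⁻¹.
ΔQ = C ΔT = 8.41×10^7 × 0.686 = 5.77×10^7 J/m².

5.8×10^7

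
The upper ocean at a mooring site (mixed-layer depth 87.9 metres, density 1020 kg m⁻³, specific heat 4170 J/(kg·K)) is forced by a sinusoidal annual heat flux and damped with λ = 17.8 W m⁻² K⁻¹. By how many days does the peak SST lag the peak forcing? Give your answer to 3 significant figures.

Areal heat capacity C = ρ c_p D = 1020 × 4170 × 87.9 = 3.74×10^8 J m⁻² K⁻¹.
ω = 2π / 3.15×10^7 s = 1.99×10^-7 s⁻¹.
Phase lag φ = arctan(Cω/λ) = arctan(74.5/17.8) = 1.34 rad.
Time lag = φ / ω = 1.34 / 1.99×10^-7 = 6.71×10^6 s = 77.6 days.

77.6 days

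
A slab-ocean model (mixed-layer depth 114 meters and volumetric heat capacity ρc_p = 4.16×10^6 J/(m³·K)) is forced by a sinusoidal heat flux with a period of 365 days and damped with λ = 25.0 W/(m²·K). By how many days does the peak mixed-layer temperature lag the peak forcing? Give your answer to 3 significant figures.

Areal heat capacity C = ρc_p × D = 4.16×10^6 × 114 = 4.74×10^8 J/(m^2 K).
ω = 2π / 3.15×10^7 s = 1.99×10^-7 s⁻¹.
Phase lag φ = arctan(Cω/λ) = arctan(94.5/25.0) = 1.31 rad.
Time lag = φ / ω = 1.31 / 1.99×10^-7 = 6.59×10^6 s = 76.2 days.

76.2 days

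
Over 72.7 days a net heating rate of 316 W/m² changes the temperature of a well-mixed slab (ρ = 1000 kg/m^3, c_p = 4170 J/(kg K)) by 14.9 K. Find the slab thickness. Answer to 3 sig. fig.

Heat input Q = F Δt = 316 × 6.28×10^6 s = 1.98×10^9 J/m².
Required areal heat capacity C = Q / ΔT = 1.33×10^8 J/(m²·K).
Depth D = C / (ρ c_p) = 1.33×10^8 / (1000 × 4170) = 31.9 m.

31.9 m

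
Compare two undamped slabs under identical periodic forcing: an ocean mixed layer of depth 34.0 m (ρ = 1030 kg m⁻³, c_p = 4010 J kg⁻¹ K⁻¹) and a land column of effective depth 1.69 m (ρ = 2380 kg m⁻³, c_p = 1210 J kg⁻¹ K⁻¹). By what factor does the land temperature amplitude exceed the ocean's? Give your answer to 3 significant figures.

28.9

C_ocean = 1030 × 4010 × 34.0 = 1.40×10^8 J/(m²·K).
C_land = 2380 × 1210 × 1.69 = 4.87×10^6 J/(m²·K).
Undamped amplitude ∝ 1/C, so A_land/A_ocean = C_ocean/C_land = 28.9.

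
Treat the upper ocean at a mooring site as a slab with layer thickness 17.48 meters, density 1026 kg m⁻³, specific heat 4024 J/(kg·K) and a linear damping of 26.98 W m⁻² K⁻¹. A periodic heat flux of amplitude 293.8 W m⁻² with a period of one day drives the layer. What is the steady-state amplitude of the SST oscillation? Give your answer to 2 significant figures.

0.056 K

Areal heat capacity C = ρ c_p D = 1026 × 4024 × 17.48 = 7.22×10^7 J/(m^2 K).
Angular frequency ω = 2π / T = 2π / 86400 s = 7.27×10^-5 s⁻¹.
√((Cω)² + λ²) = √((5250)² + 26.98²) = 5250 W/(m²·K).
Amplitude A = F₀ / √((Cω)²+λ²) = 293.8 / 5250 = 0.0560 K.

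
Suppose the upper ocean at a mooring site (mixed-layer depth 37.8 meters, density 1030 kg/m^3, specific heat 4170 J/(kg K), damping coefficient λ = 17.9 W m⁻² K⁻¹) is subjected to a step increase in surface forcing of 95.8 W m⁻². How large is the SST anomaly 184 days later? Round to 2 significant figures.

Areal heat capacity C = ρ c_p D = 1030 × 4170 × 37.8 = 1.62×10^8 J/(m²·K).
τ = C / λ = 1.62×10^8 / 17.9 = 9.07×10^6 s.
Equilibrium anomaly ΔT_eq = F / λ = 95.8 / 17.9 = 5.35 K.
t = 184 days = 1.59×10^7 s, so t/τ = 1.75.
ΔT(t) = ΔT_eq (1 − e^(−t/τ)) = 5.35 × (1 − e^−1.75) = 4.42 K.

4.4 K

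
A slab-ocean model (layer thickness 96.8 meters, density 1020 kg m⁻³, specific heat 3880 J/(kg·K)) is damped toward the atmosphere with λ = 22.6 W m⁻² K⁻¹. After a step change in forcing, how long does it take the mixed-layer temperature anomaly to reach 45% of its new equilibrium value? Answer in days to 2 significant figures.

120 days

Areal heat capacity C = ρ c_p D = 1020 × 3880 × 96.8 = 3.83×10^8 J m⁻² K⁻¹.
τ = C / λ = 3.83×10^8 / 22.6 = 1.70×10^7 s.
Fraction reached: 1 − e^(−t/τ) = 0.45 ⇒ t = −τ ln(1 − 0.45) = τ × 0.598.
t = 1.01×10^7 s = 117 days.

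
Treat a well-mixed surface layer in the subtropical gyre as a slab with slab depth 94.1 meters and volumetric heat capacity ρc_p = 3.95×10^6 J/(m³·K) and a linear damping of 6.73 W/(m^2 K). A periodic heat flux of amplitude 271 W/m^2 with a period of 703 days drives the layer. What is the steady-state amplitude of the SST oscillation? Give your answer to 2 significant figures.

6.9 K

Areal heat capacity C = ρc_p × D = 3.95×10^6 × 94.1 = 3.72×10^8 J/(m²·K).
Angular frequency ω = 2π / T = 2π / 6.07×10^7 s = 1.03×10^-7 s⁻¹.
√((Cω)² + λ²) = √((38.5)² + 6.73²) = 39.0 W/(m²·K).
Amplitude A = F₀ / √((Cω)²+λ²) = 271 / 39.0 = 6.94 K.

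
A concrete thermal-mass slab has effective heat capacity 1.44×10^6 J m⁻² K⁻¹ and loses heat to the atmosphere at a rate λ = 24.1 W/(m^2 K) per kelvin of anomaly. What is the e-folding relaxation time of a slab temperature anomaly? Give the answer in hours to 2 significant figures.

Areal heat capacity C = 1.44×10^6 J m⁻² K⁻¹ (given).
Relaxation time τ = C / λ = 1.44×10^6 / 24.1 = 59800 s.
In hours: 59800 s / (3600 s/hour) = 16.6 hours.

17 hours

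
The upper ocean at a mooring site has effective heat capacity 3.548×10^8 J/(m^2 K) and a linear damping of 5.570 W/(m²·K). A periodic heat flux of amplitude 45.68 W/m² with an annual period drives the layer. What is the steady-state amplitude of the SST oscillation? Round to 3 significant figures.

Areal heat capacity C = 3.548×10^8 J/(m^2 K) (given).
Angular frequency ω = 2π / T = 2π / 3.15×10^7 s = 1.99×10^-7 s⁻¹.
√((Cω)² + λ²) = √((70.7)² + 5.570²) = 70.9 W/(m²·K).
Amplitude A = F₀ / √((Cω)²+λ²) = 45.68 / 70.9 = 0.644 K.

0.644 K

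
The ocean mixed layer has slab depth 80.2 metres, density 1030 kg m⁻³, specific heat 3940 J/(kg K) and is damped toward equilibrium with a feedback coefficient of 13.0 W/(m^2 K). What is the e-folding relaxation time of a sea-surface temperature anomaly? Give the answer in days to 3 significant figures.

290 days

Areal heat capacity C = ρ c_p D = 1030 × 3940 × 80.2 = 3.25×10^8 J m⁻² K⁻¹.
Relaxation time τ = C / λ = 3.25×10^8 / 13.0 = 2.50×10^7 s.
In days: 2.50×10^7 s / (86400 s/day) = 290 days.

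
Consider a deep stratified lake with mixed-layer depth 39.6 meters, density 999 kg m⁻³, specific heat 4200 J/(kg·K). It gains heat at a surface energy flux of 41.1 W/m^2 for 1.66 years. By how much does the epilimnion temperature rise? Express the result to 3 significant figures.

Areal heat capacity C = ρ c_p D = 999 × 4200 × 39.6 = 1.66×10^8 J/(m²·K).
Net heat input Q = F Δt = 41.1 × (1.66 years × 3.156×10^7 s/year) = 2.15×10^9 J/m².
ΔT = Q / C = 2.15×10^9 / 1.66×10^8 = 13.0 K.

13.0 K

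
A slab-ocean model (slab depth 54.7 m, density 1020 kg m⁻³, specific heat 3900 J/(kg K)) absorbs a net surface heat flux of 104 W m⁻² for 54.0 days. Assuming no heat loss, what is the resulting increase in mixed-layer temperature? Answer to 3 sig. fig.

2.23 K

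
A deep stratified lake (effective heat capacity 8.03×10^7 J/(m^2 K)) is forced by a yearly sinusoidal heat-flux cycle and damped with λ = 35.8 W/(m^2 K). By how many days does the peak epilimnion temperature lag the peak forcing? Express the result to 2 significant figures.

24 days

Areal heat capacity C = 8.03×10^7 J/(m^2 K) (given).
ω = 2π / 3.15×10^7 s = 1.99×10^-7 s⁻¹.
Phase lag φ = arctan(Cω/λ) = arctan(16.0/35.8) = 0.420 rad.
Time lag = φ / ω = 0.420 / 1.99×10^-7 = 2.11×10^6 s = 24.4 days.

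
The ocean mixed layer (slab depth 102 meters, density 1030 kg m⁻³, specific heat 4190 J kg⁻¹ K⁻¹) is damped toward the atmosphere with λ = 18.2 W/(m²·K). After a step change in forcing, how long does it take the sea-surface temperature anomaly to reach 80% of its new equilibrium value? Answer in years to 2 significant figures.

Areal heat capacity C = ρ c_p D = 1030 × 4190 × 102 = 4.40×10^8 J/(m²·K).
τ = C / λ = 4.40×10^8 / 18.2 = 2.42×10^7 s.
Fraction reached: 1 − e^(−t/τ) = 0.80 ⇒ t = −τ ln(1 − 0.80) = τ × 1.61.
t = 3.89×10^7 s = 1.23 years.

1.2 years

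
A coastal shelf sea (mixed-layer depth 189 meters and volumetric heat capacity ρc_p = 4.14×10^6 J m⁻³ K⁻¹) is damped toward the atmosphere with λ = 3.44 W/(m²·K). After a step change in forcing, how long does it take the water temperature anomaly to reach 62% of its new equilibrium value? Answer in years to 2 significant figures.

7.0 years

Areal heat capacity C = ρc_p × D = 4.14×10^6 × 189 = 7.82×10^8 J/(m^2 K).
τ = C / λ = 7.82×10^8 / 3.44 = 2.27×10^8 s.
Fraction reached: 1 − e^(−t/τ) = 0.62 ⇒ t = −τ ln(1 − 0.62) = τ × 0.968.
t = 2.20×10^8 s = 6.97 years.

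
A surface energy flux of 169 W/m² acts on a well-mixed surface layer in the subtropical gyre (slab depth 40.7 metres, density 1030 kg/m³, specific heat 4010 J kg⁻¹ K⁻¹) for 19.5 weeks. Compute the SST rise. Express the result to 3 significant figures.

11.9 K

Areal heat capacity C = ρ c_p D = 1030 × 4010 × 40.7 = 1.68×10^8 J m⁻² K⁻¹.
Net heat input Q = F Δt = 169 × (19.5 weeks × 6.048×10^5 s/week) = 1.99×10^9 J/m².
ΔT = Q / C = 1.99×10^9 / 1.68×10^8 = 11.9 K.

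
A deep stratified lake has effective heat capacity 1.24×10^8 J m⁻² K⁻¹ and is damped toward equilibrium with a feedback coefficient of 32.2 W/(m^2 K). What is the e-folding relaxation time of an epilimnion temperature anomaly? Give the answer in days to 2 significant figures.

Areal heat capacity C = 1.24×10^8 J m⁻² K⁻¹ (given).
Relaxation time τ = C / λ = 1.24×10^8 / 32.2 = 3.85×10^6 s.
In days: 3.85×10^6 s / (86400 s/day) = 44.6 days.

45 days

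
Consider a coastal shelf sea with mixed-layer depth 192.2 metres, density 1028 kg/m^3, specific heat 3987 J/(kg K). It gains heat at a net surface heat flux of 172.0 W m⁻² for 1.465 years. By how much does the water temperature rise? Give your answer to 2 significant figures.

Areal heat capacity C = ρ c_p D = 1028 × 3987 × 192.2 = 7.88×10^8 J/(m²·K).
Net heat input Q = F Δt = 172.0 × (1.465 years × 3.156×10^7 s/year) = 7.95×10^9 J/m².
ΔT = Q / C = 7.95×10^9 / 7.88×10^8 = 10.1 K.

10 K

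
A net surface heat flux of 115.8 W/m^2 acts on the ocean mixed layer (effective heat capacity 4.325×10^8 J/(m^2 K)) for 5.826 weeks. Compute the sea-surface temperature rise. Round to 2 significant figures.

0.94 K

Areal heat capacity C = 4.325×10^8 J/(m^2 K) (given).
Net heat input Q = F Δt = 115.8 × (5.826 weeks × 6.048×10^5 s/week) = 4.08×10^8 J/m².
ΔT = Q / C = 4.08×10^8 / 4.32×10^8 = 0.943 K.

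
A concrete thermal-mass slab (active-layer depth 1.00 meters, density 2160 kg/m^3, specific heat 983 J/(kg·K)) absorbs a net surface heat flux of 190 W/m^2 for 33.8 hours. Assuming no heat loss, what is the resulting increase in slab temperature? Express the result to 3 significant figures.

10.9 K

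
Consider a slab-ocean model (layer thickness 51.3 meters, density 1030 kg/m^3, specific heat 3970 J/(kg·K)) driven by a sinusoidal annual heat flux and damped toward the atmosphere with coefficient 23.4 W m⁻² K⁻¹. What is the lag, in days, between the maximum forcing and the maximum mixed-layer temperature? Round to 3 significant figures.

Areal heat capacity C = ρ c_p D = 1030 × 3970 × 51.3 = 2.10×10^8 J/(m²·K).
ω = 2π / 3.15×10^7 s = 1.99×10^-7 s⁻¹.
Phase lag φ = arctan(Cω/λ) = arctan(41.8/23.4) = 1.06 rad.
Time lag = φ / ω = 1.06 / 1.99×10^-7 = 5.32×10^6 s = 61.6 days.

61.6 days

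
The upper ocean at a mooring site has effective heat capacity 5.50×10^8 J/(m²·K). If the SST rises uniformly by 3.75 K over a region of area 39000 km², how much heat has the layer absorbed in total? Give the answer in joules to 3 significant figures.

Areal heat capacity C = 5.50×10^8 J/(m²·K) (given).
Heat per unit area: q = C ΔT = 5.50×10^8 × 3.75 = 2.06×10^9 J/m².
Total heat: Q = q × A = 2.06×10^9 × (39000 × 10⁶ m²) = 8.04×10^19 J.

8.04×10^19 J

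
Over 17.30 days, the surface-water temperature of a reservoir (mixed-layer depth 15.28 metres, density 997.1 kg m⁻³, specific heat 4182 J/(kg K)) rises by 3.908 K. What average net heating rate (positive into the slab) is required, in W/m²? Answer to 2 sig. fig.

Areal heat capacity C = ρ c_p D = 997.1 × 4182 × 15.28 = 6.37×10^7 J/(m^2 K).
Required heat per unit area: Q = C ΔT = 6.37×10^7 × 3.908 = 2.49×10^8 J/m².
Flux F = Q / Δt = 2.49×10^8 / 1.49×10^6 s = 167 W/m².

170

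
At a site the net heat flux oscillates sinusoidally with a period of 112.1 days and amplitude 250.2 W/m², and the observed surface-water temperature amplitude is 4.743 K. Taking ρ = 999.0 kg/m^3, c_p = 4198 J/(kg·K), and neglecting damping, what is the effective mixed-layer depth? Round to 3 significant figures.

19.4 m

ω = 2π / 9.69×10^6 s = 6.49×10^-7 s⁻¹.
Required C = F₀ / (A ω) = 250.2 / (4.743 × 6.49×10^-7) = 8.13×10^7 J/(m²·K).
D = C / (ρ c_p) = 8.13×10^7 / (999.0 × 4198) = 19.4 m.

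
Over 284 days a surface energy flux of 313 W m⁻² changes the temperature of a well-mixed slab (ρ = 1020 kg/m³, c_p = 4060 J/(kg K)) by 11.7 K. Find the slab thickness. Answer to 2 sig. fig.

160 m

Heat input Q = F Δt = 313 × 2.45×10^7 s = 7.68×10^9 J/m².
Required areal heat capacity C = Q / ΔT = 6.56×10^8 J/(m²·K).
Depth D = C / (ρ c_p) = 6.56×10^8 / (1020 × 4060) = 159 m.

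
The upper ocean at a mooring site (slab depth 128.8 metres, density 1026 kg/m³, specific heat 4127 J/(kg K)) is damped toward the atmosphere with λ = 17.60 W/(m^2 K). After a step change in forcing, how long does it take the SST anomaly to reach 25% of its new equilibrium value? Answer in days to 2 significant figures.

Areal heat capacity C = ρ c_p D = 1026 × 4127 × 128.8 = 5.45×10^8 J m⁻² K⁻¹.
τ = C / λ = 5.45×10^8 / 17.60 = 3.10×10^7 s.
Fraction reached: 1 − e^(−t/τ) = 0.25 ⇒ t = −τ ln(1 − 0.25) = τ × 0.288.
t = 8.91×10^6 s = 103 days.

100 days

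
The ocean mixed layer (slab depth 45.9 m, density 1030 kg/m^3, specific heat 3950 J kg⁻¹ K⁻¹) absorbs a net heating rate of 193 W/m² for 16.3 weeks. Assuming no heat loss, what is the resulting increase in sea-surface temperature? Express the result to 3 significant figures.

10.2 K

Areal heat capacity C = ρ c_p D = 1030 × 3950 × 45.9 = 1.87×10^8 J/(m²·K).
Net heat input Q = F Δt = 193 × (16.3 weeks × 6.048×10^5 s/week) = 1.90×10^9 J/m².
ΔT = Q / C = 1.90×10^9 / 1.87×10^8 = 10.2 K.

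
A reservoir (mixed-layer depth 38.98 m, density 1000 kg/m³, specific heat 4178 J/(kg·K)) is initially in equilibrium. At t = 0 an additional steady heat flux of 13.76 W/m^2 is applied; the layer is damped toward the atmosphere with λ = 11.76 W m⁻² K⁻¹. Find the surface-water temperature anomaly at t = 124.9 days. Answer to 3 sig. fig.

Areal heat capacity C = ρ c_p D = 1000 × 4178 × 38.98 = 1.63×10^8 J/(m²·K).
τ = C / λ = 1.63×10^8 / 11.76 = 1.38×10^7 s.
Equilibrium anomaly ΔT_eq = F / λ = 13.76 / 11.76 = 1.17 K.
t = 124.9 days = 1.08×10^7 s, so t/τ = 0.779.
ΔT(t) = ΔT_eq (1 − e^(−t/τ)) = 1.17 × (1 − e^−0.779) = 0.633 K.

0.633 K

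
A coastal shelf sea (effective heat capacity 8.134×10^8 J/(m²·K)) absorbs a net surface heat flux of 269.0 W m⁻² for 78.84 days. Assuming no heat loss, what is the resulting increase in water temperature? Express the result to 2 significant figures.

2.3 K

Areal heat capacity C = 8.134×10^8 J/(m²·K) (given).
Net heat input Q = F Δt = 269.0 × (78.84 days × 86400 s/day) = 1.83×10^9 J/m².
ΔT = Q / C = 1.83×10^9 / 8.13×10^8 = 2.25 K.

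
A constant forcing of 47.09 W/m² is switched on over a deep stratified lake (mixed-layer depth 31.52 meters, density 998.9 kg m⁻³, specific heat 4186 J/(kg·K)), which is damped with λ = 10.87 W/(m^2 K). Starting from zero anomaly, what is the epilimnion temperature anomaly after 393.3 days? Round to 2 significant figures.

4.1 K

Areal heat capacity C = ρ c_p D = 998.9 × 4186 × 31.52 = 1.32×10^8 J/(m^2 K).
τ = C / λ = 1.32×10^8 / 10.87 = 1.21×10^7 s.
Equilibrium anomaly ΔT_eq = F / λ = 47.09 / 10.87 = 4.33 K.
t = 393.3 days = 3.40×10^7 s, so t/τ = 2.80.
ΔT(t) = ΔT_eq (1 − e^(−t/τ)) = 4.33 × (1 − e^−2.80) = 4.07 K.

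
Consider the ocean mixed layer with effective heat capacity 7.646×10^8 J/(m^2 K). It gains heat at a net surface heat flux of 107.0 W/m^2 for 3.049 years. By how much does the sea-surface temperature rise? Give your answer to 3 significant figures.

13.5 K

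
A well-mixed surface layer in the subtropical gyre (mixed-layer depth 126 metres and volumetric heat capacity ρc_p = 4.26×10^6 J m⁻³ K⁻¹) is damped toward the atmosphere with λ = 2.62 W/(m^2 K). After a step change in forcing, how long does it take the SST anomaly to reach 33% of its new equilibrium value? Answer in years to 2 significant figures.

Areal heat capacity C = ρc_p × D = 4.26×10^6 × 126 = 5.37×10^8 J/(m²·K).
τ = C / λ = 5.37×10^8 / 2.62 = 2.05×10^8 s.
Fraction reached: 1 − e^(−t/τ) = 0.33 ⇒ t = −τ ln(1 − 0.33) = τ × 0.400.
t = 8.20×10^7 s = 2.60 years.

2.6 years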